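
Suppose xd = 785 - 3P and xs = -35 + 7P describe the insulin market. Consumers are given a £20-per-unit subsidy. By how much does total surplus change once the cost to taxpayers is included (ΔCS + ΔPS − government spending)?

Pre-subsidy: 785 - 3P = -35 + 7P gives P* = 82, x* = 539.
With the rebate, buyers effectively pay Pb = Ps − 20, where Ps is the price sellers receive.
Demand in terms of Ps becomes xd = 785 − 3(Ps − 20) = 845 - 3Ps. Setting this equal to supply: 845 - 3Ps = -35 + 7Ps, so Ps = 88.
Buyers pay Pb = 88 − 20 = 68; x' = -35 + 7·88 = 581.
ΔCS = ½(539 + 581)(82 − 68) = 7840; ΔPS = ½(539 + 581)(88 − 82) = 3360.
Government spending = 20 × 581 = 11620.
Net change = 7840 + 3360 − 11620 = -420. The loss equals the DWL triangle ½·20·42.

Net change in total surplus = -£420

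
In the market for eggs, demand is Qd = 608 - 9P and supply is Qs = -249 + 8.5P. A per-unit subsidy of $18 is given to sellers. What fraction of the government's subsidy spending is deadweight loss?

Pre-subsidy: 608 - 9P = -249 + 8.5P gives P* = 1714/35, Q* = 5854/35.
With the subsidy, sellers receive Ps = Pb + 18 for each unit, where Pb is the price buyers pay.
Supply in terms of Pb becomes Qs = -249 + 8.5(Pb + 18) = -96 + 8.5Pb. Setting this equal to demand: 608 - 9Pb = -96 + 8.5Pb, so Pb = 1408/35.
Sellers receive Ps = 1408/35 + 18 = 2038/35; Q' = 608 − 9·(1408/35) = 8608/35.
ΔCS = ½(5854/35 + 8608/35)(1714/35 − 1408/35) = 316098/175; ΔPS = ½(5854/35 + 8608/35)(2038/35 − 1714/35) = 334692/175.
Government spending = 18 × 8608/35 = 154944/35.
DWL = ½ × 18 × (8608/35 − 5854/35) = 24786/35; fraction = (24786/35) / (154944/35) = 1377/8608.

DWL / government spending = 1377/8608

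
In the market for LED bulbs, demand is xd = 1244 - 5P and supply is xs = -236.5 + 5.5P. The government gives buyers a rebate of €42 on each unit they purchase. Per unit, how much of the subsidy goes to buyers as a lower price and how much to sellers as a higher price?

Buyers gain €22 per unit; sellers gain €20 per unit

Pre-subsidy: 1244 - 5P = -236.5 + 5.5P gives P* = 141, x* = 539.
With the rebate, buyers effectively pay Pb = Ps − 42, where Ps is the price sellers receive.
Demand in terms of Ps becomes xd = 1244 − 5(Ps − 42) = 1454 - 5Ps. Setting this equal to supply: 1454 - 5Ps = -236.5 + 5.5Ps, so Ps = 161.
Buyers pay Pb = 161 − 42 = 119; x' = -236.5 + 5.5·161 = 649.
Buyers' price falls by P* − Pb = 141 − 119 = 22; sellers' price rises by Ps − P* = 161 − 141 = 20.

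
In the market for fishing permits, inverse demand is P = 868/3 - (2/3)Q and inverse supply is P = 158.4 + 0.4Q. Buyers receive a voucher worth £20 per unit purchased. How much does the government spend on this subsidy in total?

Pre-subsidy: 868/3 - (2/3)Q = 158.4 + 0.4Q gives Q* = 122.75 and P* = 207.5.
With the rebate, buyers effectively pay Pb = Ps − 20, where Ps is the price sellers receive.
On the curves, Pb = 868/3 - (2/3)Q and Ps = 158.4 + 0.4Q; the wedge Ps − Pb = 20 gives 158.4 + 0.4Q − (868/3 - (2/3)Q) = 20, so Q' = 141.5.
Then Pb = 868/3 − (2/3)·141.5 = 195 and Ps = 158.4 + 0.4·141.5 = 215.
Government outlay = subsidy × quantity = 20 × 141.5 = 2830.

Government cost = £2830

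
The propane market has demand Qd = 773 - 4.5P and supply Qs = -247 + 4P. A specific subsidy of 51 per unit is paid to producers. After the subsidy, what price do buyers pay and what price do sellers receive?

Pre-subsidy: 773 - 4.5P = -247 + 4P gives P* = 120, Q* = 233.
With the subsidy, sellers receive Ps = Pb + 51 for each unit, where Pb is the price buyers pay.
Supply in terms of Pb becomes Qs = -247 + 4(Pb + 51) = -43 + 4Pb. Setting this equal to demand: 773 - 4.5Pb = -43 + 4Pb, so Pb = 96.
Sellers receive Ps = 96 + 51 = 147; Q' = 773 − 4.5·96 = 341.

Buyers pay 96; sellers receive 147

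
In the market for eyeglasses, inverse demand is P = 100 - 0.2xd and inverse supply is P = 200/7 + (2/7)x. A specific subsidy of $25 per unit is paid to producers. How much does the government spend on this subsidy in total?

Pre-subsidy: 100 - 0.2x = 200/7 + (2/7)x gives x* = 2500/17 and P* = 1200/17.
With the subsidy, sellers receive Ps = Pb + 25 for each unit, where Pb is the price buyers pay.
On the curves, Pb = 100 - 0.2x and Ps = 200/7 + (2/7)x; the wedge Ps − Pb = 25 gives 200/7 + (2/7)x − (100 - 0.2x) = 25, so x' = 3375/17.
Then Pb = 100 − 0.2·(3375/17) = 1025/17 and Ps = 200/7 + (2/7)·(3375/17) = 1450/17.
Government outlay = subsidy × quantity = 25 × 3375/17 = 84375/17.

Government cost = 84375/17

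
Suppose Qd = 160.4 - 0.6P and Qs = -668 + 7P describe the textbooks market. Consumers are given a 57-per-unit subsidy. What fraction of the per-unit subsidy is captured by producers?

Producer share = 3/38

Pre-subsidy: 160.4 - 0.6P = -668 + 7P gives P* = 109, Q* = 95.
With the rebate, buyers effectively pay Pb = Ps − 57, where Ps is the price sellers receive.
Demand in terms of Ps becomes Qd = 160.4 − 0.6(Ps − 57) = 194.6 - 0.6Ps. Setting this equal to supply: 194.6 - 0.6Ps = -668 + 7Ps, so Ps = 113.5.
Buyers pay Pb = 113.5 − 57 = 56.5; Q' = -668 + 7·113.5 = 126.5.
Buyers' price falls by P* − Pb = 109 − 56.5 = 52.5; sellers' price rises by Ps − P* = 113.5 − 109 = 4.5.
So producers capture 4.5/57 = 3/38 of each unit of subsidy.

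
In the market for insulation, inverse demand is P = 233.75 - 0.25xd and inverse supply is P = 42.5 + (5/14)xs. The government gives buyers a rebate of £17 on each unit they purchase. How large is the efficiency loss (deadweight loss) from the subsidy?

Pre-subsidy: 233.75 - 0.25x = 42.5 + (5/14)x gives x* = 315 and P* = 155.
With the rebate, buyers effectively pay Pb = Ps − 17, where Ps is the price sellers receive.
On the curves, Pb = 233.75 - 0.25x and Ps = 42.5 + (5/14)x; the wedge Ps − Pb = 17 gives 42.5 + (5/14)x − (233.75 - 0.25x) = 17, so x' = 343.
Then Pb = 233.75 − 0.25·343 = 148 and Ps = 42.5 + (5/14)·343 = 165.
The subsidy expands output by 343 − 315 = 28 past the efficient level; on those units the gap between marginal cost and willingness to pay runs from 0 up to 17.
DWL = ½ × 17 × 28 = 238.

Deadweight loss = £238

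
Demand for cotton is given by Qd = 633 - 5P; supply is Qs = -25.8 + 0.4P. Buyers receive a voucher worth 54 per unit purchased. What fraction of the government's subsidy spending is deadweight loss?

DWL / government spending = 10/43

Pre-subsidy: 633 - 5P = -25.8 + 0.4P gives P* = 122, Q* = 23.
With the rebate, buyers effectively pay Pb = Ps − 54, where Ps is the price sellers receive.
Demand in terms of Ps becomes Qd = 633 − 5(Ps − 54) = 903 - 5Ps. Setting this equal to supply: 903 - 5Ps = -25.8 + 0.4Ps, so Ps = 172.
Buyers pay Pb = 172 − 54 = 118; Q' = -25.8 + 0.4·172 = 43.
ΔCS = ½(23 + 43)(122 − 118) = 132; ΔPS = ½(23 + 43)(172 − 122) = 1650.
Government spending = 54 × 43 = 2322.
DWL = ½ × 54 × (43 − 23) = 540; fraction = 540 / 2322 = 10/43.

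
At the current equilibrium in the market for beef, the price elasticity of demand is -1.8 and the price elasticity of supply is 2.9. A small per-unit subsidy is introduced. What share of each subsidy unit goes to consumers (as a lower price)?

For a small subsidy around the equilibrium, the benefit split depends on the relative slopes, which at a point are proportional to the elasticities.
Buyer share = εs/(εs + |εd|) = 2.9/(2.9 + 1.8) = 29/47; seller share = |εd|/(εs + |εd|) = 18/47.

Consumer share = 29/47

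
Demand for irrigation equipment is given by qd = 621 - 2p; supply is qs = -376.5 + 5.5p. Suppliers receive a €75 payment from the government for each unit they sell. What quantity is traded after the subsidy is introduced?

q' = 465

Pre-subsidy: 621 - 2p = -376.5 + 5.5p gives p* = 133, q* = 355.
With the subsidy, sellers receive ps = pb + 75 for each unit, where pb is the price buyers pay.
Supply in terms of pb becomes qs = -376.5 + 5.5(pb + 75) = 36 + 5.5pb. Setting this equal to demand: 621 - 2pb = 36 + 5.5pb, so pb = 78.
Sellers receive ps = 78 + 75 = 153; q' = 621 − 2·78 = 465.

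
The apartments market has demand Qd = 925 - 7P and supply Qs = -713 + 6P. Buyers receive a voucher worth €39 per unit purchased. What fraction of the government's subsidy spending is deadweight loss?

DWL / government spending = 63/169

Pre-subsidy: 925 - 7P = -713 + 6P gives P* = 126, Q* = 43.
With the rebate, buyers effectively pay Pb = Ps − 39, where Ps is the price sellers receive.
Demand in terms of Ps becomes Qd = 925 − 7(Ps − 39) = 1198 - 7Ps. Setting this equal to supply: 1198 - 7Ps = -713 + 6Ps, so Ps = 147.
Buyers pay Pb = 147 − 39 = 108; Q' = -713 + 6·147 = 169.
ΔCS = ½(43 + 169)(126 − 108) = 1908; ΔPS = ½(43 + 169)(147 − 126) = 2226.
Government spending = 39 × 169 = 6591.
DWL = ½ × 39 × (169 − 43) = 2457; fraction = 2457 / 6591 = 63/169.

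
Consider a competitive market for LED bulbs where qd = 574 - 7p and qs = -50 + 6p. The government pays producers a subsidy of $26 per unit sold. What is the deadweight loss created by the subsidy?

Deadweight loss = $1092

Pre-subsidy: 574 - 7p = -50 + 6p gives p* = 48, q* = 238.
With the subsidy, sellers receive ps = pb + 26 for each unit, where pb is the price buyers pay.
Supply in terms of pb becomes qs = -50 + 6(pb + 26) = 106 + 6pb. Setting this equal to demand: 574 - 7pb = 106 + 6pb, so pb = 36.
Sellers receive ps = 36 + 26 = 62; q' = 574 − 7·36 = 322.
The subsidy expands output by 322 − 238 = 84 past the efficient level; on those units the gap between marginal cost and willingness to pay runs from 0 up to 26.
DWL = ½ × 26 × 84 = 1092.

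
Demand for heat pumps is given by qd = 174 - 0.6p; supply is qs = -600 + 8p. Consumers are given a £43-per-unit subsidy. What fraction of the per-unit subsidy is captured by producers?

Pre-subsidy: 174 - 0.6p = -600 + 8p gives p* = 90, q* = 120.
With the rebate, buyers effectively pay pb = ps − 43, where ps is the price sellers receive.
Demand in terms of ps becomes qd = 174 − 0.6(ps − 43) = 199.8 - 0.6ps. Setting this equal to supply: 199.8 - 0.6ps = -600 + 8ps, so ps = 93.
Buyers pay pb = 93 − 43 = 50; q' = -600 + 8·93 = 144.
Buyers' price falls by p* − pb = 90 − 50 = 40; sellers' price rises by ps − p* = 93 − 90 = 3.
So producers capture 3/43 = 3/43 of each unit of subsidy.

Producer share = 3/43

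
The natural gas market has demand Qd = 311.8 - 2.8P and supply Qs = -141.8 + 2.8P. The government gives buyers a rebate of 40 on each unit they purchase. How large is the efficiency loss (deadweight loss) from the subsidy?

Pre-subsidy: 311.8 - 2.8P = -141.8 + 2.8P gives P* = 81, Q* = 85.
With the rebate, buyers effectively pay Pb = Ps − 40, where Ps is the price sellers receive.
Demand in terms of Ps becomes Qd = 311.8 − 2.8(Ps − 40) = 423.8 - 2.8Ps. Setting this equal to supply: 423.8 - 2.8Ps = -141.8 + 2.8Ps, so Ps = 101.
Buyers pay Pb = 101 − 40 = 61; Q' = -141.8 + 2.8·101 = 141.
The subsidy expands output by 141 − 85 = 56 past the efficient level; on those units the gap between marginal cost and willingness to pay runs from 0 up to 40.
DWL = ½ × 40 × 56 = 1120.

Deadweight loss = 1120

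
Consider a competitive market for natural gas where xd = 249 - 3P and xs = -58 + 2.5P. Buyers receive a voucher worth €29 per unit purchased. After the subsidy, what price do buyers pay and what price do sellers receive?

Buyers pay 469/11; sellers receive 788/11

Pre-subsidy: 249 - 3P = -58 + 2.5P gives P* = 614/11, x* = 897/11.
With the rebate, buyers effectively pay Pb = Ps − 29, where Ps is the price sellers receive.
Demand in terms of Ps becomes xd = 249 − 3(Ps − 29) = 336 - 3Ps. Setting this equal to supply: 336 - 3Ps = -58 + 2.5Ps, so Ps = 788/11.
Buyers pay Pb = 788/11 − 29 = 469/11; x' = -58 + 2.5·(788/11) = 1332/11.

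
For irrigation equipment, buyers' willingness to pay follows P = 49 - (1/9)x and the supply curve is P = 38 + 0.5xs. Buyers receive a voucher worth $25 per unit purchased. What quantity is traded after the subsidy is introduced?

Pre-subsidy: 49 - (1/9)x = 38 + 0.5x gives x* = 18 and P* = 47.
With the rebate, buyers effectively pay Pb = Ps − 25, where Ps is the price sellers receive.
On the curves, Pb = 49 - (1/9)x and Ps = 38 + 0.5x; the wedge Ps − Pb = 25 gives 38 + 0.5x − (49 - (1/9)x) = 25, so x' = 648/11.
Then Pb = 49 − (1/9)·(648/11) = 467/11 and Ps = 38 + 0.5·(648/11) = 742/11.

x' = 648/11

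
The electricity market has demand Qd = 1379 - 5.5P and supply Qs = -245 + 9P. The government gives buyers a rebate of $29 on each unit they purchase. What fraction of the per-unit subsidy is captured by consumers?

Pre-subsidy: 1379 - 5.5P = -245 + 9P gives P* = 112, Q* = 763.
With the rebate, buyers effectively pay Pb = Ps − 29, where Ps is the price sellers receive.
Demand in terms of Ps becomes Qd = 1379 − 5.5(Ps − 29) = 1538.5 - 5.5Ps. Setting this equal to supply: 1538.5 - 5.5Ps = -245 + 9Ps, so Ps = 123.
Buyers pay Pb = 123 − 29 = 94; Q' = -245 + 9·123 = 862.
Buyers' price falls by P* − Pb = 112 − 94 = 18; sellers' price rises by Ps − P* = 123 − 112 = 11.
So consumers capture 18/29 = 18/29 of each unit of subsidy.

Consumer share = 18/29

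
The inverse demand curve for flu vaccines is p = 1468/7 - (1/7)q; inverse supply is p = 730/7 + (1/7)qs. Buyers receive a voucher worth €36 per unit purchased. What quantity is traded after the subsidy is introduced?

Pre-subsidy: 1468/7 - (1/7)q = 730/7 + (1/7)q gives q* = 369 and p* = 157.
With the rebate, buyers effectively pay pb = ps − 36, where ps is the price sellers receive.
On the curves, pb = 1468/7 - (1/7)q and ps = 730/7 + (1/7)q; the wedge ps − pb = 36 gives 730/7 + (1/7)q − (1468/7 - (1/7)q) = 36, so q' = 495.
Then pb = 1468/7 − (1/7)·495 = 139 and ps = 730/7 + (1/7)·495 = 175.

q' = 495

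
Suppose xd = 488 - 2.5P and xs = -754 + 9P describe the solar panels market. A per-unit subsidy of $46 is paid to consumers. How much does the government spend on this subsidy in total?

Government cost = $14168

Pre-subsidy: 488 - 2.5P = -754 + 9P gives P* = 108, x* = 218.
With the rebate, buyers effectively pay Pb = Ps − 46, where Ps is the price sellers receive.
Demand in terms of Ps becomes xd = 488 − 2.5(Ps − 46) = 603 - 2.5Ps. Setting this equal to supply: 603 - 2.5Ps = -754 + 9Ps, so Ps = 118.
Buyers pay Pb = 118 − 46 = 72; x' = -754 + 9·118 = 308.
Government outlay = subsidy × quantity = 46 × 308 = 14168.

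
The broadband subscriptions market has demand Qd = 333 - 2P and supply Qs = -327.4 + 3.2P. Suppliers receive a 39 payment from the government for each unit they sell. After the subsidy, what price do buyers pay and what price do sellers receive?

Buyers pay 103; sellers receive 142

Pre-subsidy: 333 - 2P = -327.4 + 3.2P gives P* = 127, Q* = 79.
With the subsidy, sellers receive Ps = Pb + 39 for each unit, where Pb is the price buyers pay.
Supply in terms of Pb becomes Qs = -327.4 + 3.2(Pb + 39) = -202.6 + 3.2Pb. Setting this equal to demand: 333 - 2Pb = -202.6 + 3.2Pb, so Pb = 103.
Sellers receive Ps = 103 + 39 = 142; Q' = 333 − 2·103 = 127.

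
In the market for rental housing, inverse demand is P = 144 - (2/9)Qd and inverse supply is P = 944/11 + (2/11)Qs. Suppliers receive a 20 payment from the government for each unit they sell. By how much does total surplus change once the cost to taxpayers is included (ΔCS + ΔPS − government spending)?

Pre-subsidy: 144 - (2/9)Q = 944/11 + (2/11)Q gives Q* = 144 and P* = 112.
With the subsidy, sellers receive Ps = Pb + 20 for each unit, where Pb is the price buyers pay.
On the curves, Pb = 144 - (2/9)Q and Ps = 944/11 + (2/11)Q; the wedge Ps − Pb = 20 gives 944/11 + (2/11)Q − (144 - (2/9)Q) = 20, so Q' = 193.5.
Then Pb = 144 − (2/9)·193.5 = 101 and Ps = 944/11 + (2/11)·193.5 = 121.
ΔCS = ½(144 + 193.5)(112 − 101) = 1856.25; ΔPS = ½(144 + 193.5)(121 − 112) = 1518.75.
Government spending = 20 × 193.5 = 3870.
Net change = 1856.25 + 1518.75 − 3870 = -495. The loss equals the DWL triangle ½·20·49.5.

Net change in total surplus = -495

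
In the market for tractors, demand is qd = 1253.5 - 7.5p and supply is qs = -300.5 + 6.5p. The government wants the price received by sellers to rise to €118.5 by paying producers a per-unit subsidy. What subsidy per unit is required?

At a seller price of 118.5, quantity supplied is -300.5 + 6.5·118.5 = 469.75.
Buyers absorb 469.75 only when they pay pb with 1253.5 − 7.5·pb = 469.75, i.e. pb = 104.5.
s = ps − pb = 118.5 − 104.5 = 14.

Required subsidy s = €14 per unit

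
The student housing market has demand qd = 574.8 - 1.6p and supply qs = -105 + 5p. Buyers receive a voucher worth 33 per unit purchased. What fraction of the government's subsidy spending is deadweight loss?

DWL / government spending = 2/45

Pre-subsidy: 574.8 - 1.6p = -105 + 5p gives p* = 103, q* = 410.
With the rebate, buyers effectively pay pb = ps − 33, where ps is the price sellers receive.
Demand in terms of ps becomes qd = 574.8 − 1.6(ps − 33) = 627.6 - 1.6ps. Setting this equal to supply: 627.6 - 1.6ps = -105 + 5ps, so ps = 111.
Buyers pay pb = 111 − 33 = 78; q' = -105 + 5·111 = 450.
ΔCS = ½(410 + 450)(103 − 78) = 10750; ΔPS = ½(410 + 450)(111 − 103) = 3440.
Government spending = 33 × 450 = 14850.
DWL = ½ × 33 × (450 − 410) = 660; fraction = 660 / 14850 = 2/45.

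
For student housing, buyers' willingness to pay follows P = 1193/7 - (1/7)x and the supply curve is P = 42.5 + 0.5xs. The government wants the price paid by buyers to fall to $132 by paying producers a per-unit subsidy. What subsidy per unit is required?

At a buyer price of 132, quantity demanded is 1193 − 7·132 = 269.
Sellers supply 269 only when they receive Ps = 42.5 + 0.5·269 = 177.
s = Ps − Pb = 177 − 132 = 45.

Required subsidy s = $45 per unit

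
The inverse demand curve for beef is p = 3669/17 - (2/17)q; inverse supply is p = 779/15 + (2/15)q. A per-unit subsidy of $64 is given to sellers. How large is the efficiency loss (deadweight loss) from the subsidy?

Pre-subsidy: 3669/17 - (2/17)q = 779/15 + (2/15)q gives q* = 653 and p* = 139.
With the subsidy, sellers receive ps = pb + 64 for each unit, where pb is the price buyers pay.
On the curves, pb = 3669/17 - (2/17)q and ps = 779/15 + (2/15)q; the wedge ps − pb = 64 gives 779/15 + (2/15)q − (3669/17 - (2/17)q) = 64, so q' = 908.
Then pb = 3669/17 − (2/17)·908 = 109 and ps = 779/15 + (2/15)·908 = 173.
The subsidy expands output by 908 − 653 = 255 past the efficient level; on those units the gap between marginal cost and willingness to pay runs from 0 up to 64.
DWL = ½ × 64 × 255 = 8160.

Deadweight loss = $8160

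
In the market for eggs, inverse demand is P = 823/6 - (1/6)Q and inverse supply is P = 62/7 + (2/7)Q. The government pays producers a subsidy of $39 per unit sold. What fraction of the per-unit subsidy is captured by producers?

Pre-subsidy: 823/6 - (1/6)Q = 62/7 + (2/7)Q gives Q* = 5389/19 and P* = 1708/19.
With the subsidy, sellers receive Ps = Pb + 39 for each unit, where Pb is the price buyers pay.
On the curves, Pb = 823/6 - (1/6)Q and Ps = 62/7 + (2/7)Q; the wedge Ps − Pb = 39 gives 62/7 + (2/7)Q − (823/6 - (1/6)Q) = 39, so Q' = 7027/19.
Then Pb = 823/6 − (1/6)·(7027/19) = 1435/19 and Ps = 62/7 + (2/7)·(7027/19) = 2176/19.
Buyers' price falls by P* − Pb = 1708/19 − 1435/19 = 273/19; sellers' price rises by Ps − P* = 2176/19 − 1708/19 = 468/19.
So producers capture (468/19)/39 = 12/19 of each unit of subsidy.

Producer share = 12/19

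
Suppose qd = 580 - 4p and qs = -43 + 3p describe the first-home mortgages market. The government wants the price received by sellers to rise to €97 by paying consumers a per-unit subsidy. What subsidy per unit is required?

Required subsidy s = €14 per unit

At a seller price of 97, quantity supplied is -43 + 3·97 = 248.
Buyers absorb 248 only when they pay pb with 580 − 4·pb = 248, i.e. pb = 83.
s = ps − pb = 97 − 83 = 14.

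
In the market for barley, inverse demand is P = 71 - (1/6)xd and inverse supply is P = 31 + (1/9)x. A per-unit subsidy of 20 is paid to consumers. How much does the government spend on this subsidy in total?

Government cost = 4320

Pre-subsidy: 71 - (1/6)x = 31 + (1/9)x gives x* = 144 and P* = 47.
With the rebate, buyers effectively pay Pb = Ps − 20, where Ps is the price sellers receive.
On the curves, Pb = 71 - (1/6)x and Ps = 31 + (1/9)x; the wedge Ps − Pb = 20 gives 31 + (1/9)x − (71 - (1/6)x) = 20, so x' = 216.
Then Pb = 71 − (1/6)·216 = 35 and Ps = 31 + (1/9)·216 = 55.
Government outlay = subsidy × quantity = 20 × 216 = 4320.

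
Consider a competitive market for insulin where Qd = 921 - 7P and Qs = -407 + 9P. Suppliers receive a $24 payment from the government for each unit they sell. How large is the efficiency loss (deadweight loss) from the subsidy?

Deadweight loss = $1134

Pre-subsidy: 921 - 7P = -407 + 9P gives P* = 83, Q* = 340.
With the subsidy, sellers receive Ps = Pb + 24 for each unit, where Pb is the price buyers pay.
Supply in terms of Pb becomes Qs = -407 + 9(Pb + 24) = -191 + 9Pb. Setting this equal to demand: 921 - 7Pb = -191 + 9Pb, so Pb = 69.5.
Sellers receive Ps = 69.5 + 24 = 93.5; Q' = 921 − 7·69.5 = 434.5.
The subsidy expands output by 434.5 − 340 = 94.5 past the efficient level; on those units the gap between marginal cost and willingness to pay runs from 0 up to 24.
DWL = ½ × 24 × 94.5 = 1134.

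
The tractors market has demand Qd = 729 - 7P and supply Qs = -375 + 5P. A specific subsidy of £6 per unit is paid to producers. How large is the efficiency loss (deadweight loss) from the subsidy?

Deadweight loss = £52.5

Pre-subsidy: 729 - 7P = -375 + 5P gives P* = 92, Q* = 85.
With the subsidy, sellers receive Ps = Pb + 6 for each unit, where Pb is the price buyers pay.
Supply in terms of Pb becomes Qs = -375 + 5(Pb + 6) = -345 + 5Pb. Setting this equal to demand: 729 - 7Pb = -345 + 5Pb, so Pb = 89.5.
Sellers receive Ps = 89.5 + 6 = 95.5; Q' = 729 − 7·89.5 = 102.5.
The subsidy expands output by 102.5 − 85 = 17.5 past the efficient level; on those units the gap between marginal cost and willingness to pay runs from 0 up to 6.
DWL = ½ × 6 × 17.5 = 52.5.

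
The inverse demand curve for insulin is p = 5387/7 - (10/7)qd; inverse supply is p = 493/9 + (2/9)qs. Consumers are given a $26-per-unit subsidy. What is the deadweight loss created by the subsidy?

Pre-subsidy: 5387/7 - (10/7)q = 493/9 + (2/9)q gives q* = 433 and p* = 151.
With the rebate, buyers effectively pay pb = ps − 26, where ps is the price sellers receive.
On the curves, pb = 5387/7 - (10/7)q and ps = 493/9 + (2/9)q; the wedge ps − pb = 26 gives 493/9 + (2/9)q − (5387/7 - (10/7)q) = 26, so q' = 448.75.
Then pb = 5387/7 − (10/7)·448.75 = 128.5 and ps = 493/9 + (2/9)·448.75 = 154.5.
The subsidy expands output by 448.75 − 433 = 15.75 past the efficient level; on those units the gap between marginal cost and willingness to pay runs from 0 up to 26.
DWL = ½ × 26 × 15.75 = 204.75.

Deadweight loss = $204.75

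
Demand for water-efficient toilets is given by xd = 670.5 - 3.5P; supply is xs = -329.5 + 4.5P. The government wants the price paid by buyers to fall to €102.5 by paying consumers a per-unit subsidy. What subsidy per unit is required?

Required subsidy s = €40 per unit

At a buyer price of 102.5, quantity demanded is 670.5 − 3.5·102.5 = 311.75.
Sellers supply 311.75 only when they receive Ps with -329.5 + 4.5·Ps = 311.75, i.e. Ps = 142.5.
s = Ps − Pb = 142.5 − 102.5 = 40.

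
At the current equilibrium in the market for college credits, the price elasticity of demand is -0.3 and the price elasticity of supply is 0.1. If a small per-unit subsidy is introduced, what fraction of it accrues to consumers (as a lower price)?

Consumer share = 0.25

For a small subsidy around the equilibrium, the benefit split depends on the relative slopes, which at a point are proportional to the elasticities.
Buyer share = εs/(εs + |εd|) = 0.1/(0.1 + 0.3) = 0.25; seller share = |εd|/(εs + |εd|) = 0.75.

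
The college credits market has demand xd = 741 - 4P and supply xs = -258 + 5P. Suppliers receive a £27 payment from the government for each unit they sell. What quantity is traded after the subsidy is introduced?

Pre-subsidy: 741 - 4P = -258 + 5P gives P* = 111, x* = 297.
With the subsidy, sellers receive Ps = Pb + 27 for each unit, where Pb is the price buyers pay.
Supply in terms of Pb becomes xs = -258 + 5(Pb + 27) = -123 + 5Pb. Setting this equal to demand: 741 - 4Pb = -123 + 5Pb, so Pb = 96.
Sellers receive Ps = 96 + 27 = 123; x' = 741 − 4·96 = 357.

x' = 357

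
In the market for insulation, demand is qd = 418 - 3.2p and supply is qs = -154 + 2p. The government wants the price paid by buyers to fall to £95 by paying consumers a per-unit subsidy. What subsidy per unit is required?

Required subsidy s = £39 per unit

At a buyer price of 95, quantity demanded is 418 − 3.2·95 = 114.
Sellers supply 114 only when they receive ps with -154 + 2·ps = 114, i.e. ps = 134.
s = ps − pb = 134 − 95 = 39.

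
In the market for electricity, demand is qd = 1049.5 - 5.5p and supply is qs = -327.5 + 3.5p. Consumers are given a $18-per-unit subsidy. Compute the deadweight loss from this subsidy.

Pre-subsidy: 1049.5 - 5.5p = -327.5 + 3.5p gives p* = 153, q* = 208.
With the rebate, buyers effectively pay pb = ps − 18, where ps is the price sellers receive.
Demand in terms of ps becomes qd = 1049.5 − 5.5(ps − 18) = 1148.5 - 5.5ps. Setting this equal to supply: 1148.5 - 5.5ps = -327.5 + 3.5ps, so ps = 164.
Buyers pay pb = 164 − 18 = 146; q' = -327.5 + 3.5·164 = 246.5.
The subsidy expands output by 246.5 − 208 = 38.5 past the efficient level; on those units the gap between marginal cost and willingness to pay runs from 0 up to 18.
DWL = ½ × 18 × 38.5 = 346.5.

Deadweight loss = $346.5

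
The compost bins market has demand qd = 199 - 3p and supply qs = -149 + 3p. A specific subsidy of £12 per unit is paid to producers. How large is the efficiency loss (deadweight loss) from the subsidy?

Pre-subsidy: 199 - 3p = -149 + 3p gives p* = 58, q* = 25.
With the subsidy, sellers receive ps = pb + 12 for each unit, where pb is the price buyers pay.
Supply in terms of pb becomes qs = -149 + 3(pb + 12) = -113 + 3pb. Setting this equal to demand: 199 - 3pb = -113 + 3pb, so pb = 52.
Sellers receive ps = 52 + 12 = 64; q' = 199 − 3·52 = 43.
The subsidy expands output by 43 − 25 = 18 past the efficient level; on those units the gap between marginal cost and willingness to pay runs from 0 up to 12.
DWL = ½ × 12 × 18 = 108.

Deadweight loss = £108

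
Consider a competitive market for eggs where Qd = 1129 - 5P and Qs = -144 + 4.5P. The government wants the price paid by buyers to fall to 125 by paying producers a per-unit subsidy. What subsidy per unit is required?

At a buyer price of 125, quantity demanded is 1129 − 5·125 = 504.
Sellers supply 504 only when they receive Ps with -144 + 4.5·Ps = 504, i.e. Ps = 144.
s = Ps − Pb = 144 − 125 = 19.

Required subsidy s = 19 per unit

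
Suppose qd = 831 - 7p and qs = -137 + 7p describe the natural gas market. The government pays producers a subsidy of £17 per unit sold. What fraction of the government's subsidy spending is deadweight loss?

Pre-subsidy: 831 - 7p = -137 + 7p gives p* = 484/7, q* = 347.
With the subsidy, sellers receive ps = pb + 17 for each unit, where pb is the price buyers pay.
Supply in terms of pb becomes qs = -137 + 7(pb + 17) = -18 + 7pb. Setting this equal to demand: 831 - 7pb = -18 + 7pb, so pb = 849/14.
Sellers receive ps = 849/14 + 17 = 1087/14; q' = 831 − 7·(849/14) = 406.5.
ΔCS = ½(347 + 406.5)(484/7 − 849/14) = 3202.375; ΔPS = ½(347 + 406.5)(1087/14 − 484/7) = 3202.375.
Government spending = 17 × 406.5 = 6910.5.
DWL = ½ × 17 × (406.5 − 347) = 505.75; fraction = 505.75 / 6910.5 = 119/1626.

DWL / government spending = 119/1626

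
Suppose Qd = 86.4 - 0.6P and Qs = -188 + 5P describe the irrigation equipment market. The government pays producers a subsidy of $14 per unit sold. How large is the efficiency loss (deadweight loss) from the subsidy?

Pre-subsidy: 86.4 - 0.6P = -188 + 5P gives P* = 49, Q* = 57.
With the subsidy, sellers receive Ps = Pb + 14 for each unit, where Pb is the price buyers pay.
Supply in terms of Pb becomes Qs = -188 + 5(Pb + 14) = -118 + 5Pb. Setting this equal to demand: 86.4 - 0.6Pb = -118 + 5Pb, so Pb = 36.5.
Sellers receive Ps = 36.5 + 14 = 50.5; Q' = 86.4 − 0.6·36.5 = 64.5.
The subsidy expands output by 64.5 − 57 = 7.5 past the efficient level; on those units the gap between marginal cost and willingness to pay runs from 0 up to 14.
DWL = ½ × 14 × 7.5 = 52.5.

Deadweight loss = $52.5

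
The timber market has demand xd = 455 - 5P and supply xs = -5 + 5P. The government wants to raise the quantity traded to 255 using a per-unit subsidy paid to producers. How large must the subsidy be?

At x = 255, invert demand for the buyer price: Pb = (455 − 255)/5 = 40; invert supply for the seller price: Ps = (255 − (-5))/5 = 52.
The subsidy must fill the gap: s = Ps − Pb = 52 − 40 = 12.

Required subsidy s = 12 per unit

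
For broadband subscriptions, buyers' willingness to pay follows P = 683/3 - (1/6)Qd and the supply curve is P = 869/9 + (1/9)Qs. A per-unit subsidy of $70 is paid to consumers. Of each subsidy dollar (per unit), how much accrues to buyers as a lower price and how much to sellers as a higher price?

Pre-subsidy: 683/3 - (1/6)Q = 869/9 + (1/9)Q gives Q* = 472 and P* = 149.
With the rebate, buyers effectively pay Pb = Ps − 70, where Ps is the price sellers receive.
On the curves, Pb = 683/3 - (1/6)Q and Ps = 869/9 + (1/9)Q; the wedge Ps − Pb = 70 gives 869/9 + (1/9)Q − (683/3 - (1/6)Q) = 70, so Q' = 724.
Then Pb = 683/3 − (1/6)·724 = 107 and Ps = 869/9 + (1/9)·724 = 177.
Buyers' price falls by P* − Pb = 149 − 107 = 42; sellers' price rises by Ps − P* = 177 − 149 = 28.

Buyers gain $42 per unit; sellers gain $28 per unit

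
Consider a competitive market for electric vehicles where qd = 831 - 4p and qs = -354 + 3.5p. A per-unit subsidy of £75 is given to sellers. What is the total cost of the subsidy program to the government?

Government cost = £25425

Pre-subsidy: 831 - 4p = -354 + 3.5p gives p* = 158, q* = 199.
With the subsidy, sellers receive ps = pb + 75 for each unit, where pb is the price buyers pay.
Supply in terms of pb becomes qs = -354 + 3.5(pb + 75) = -91.5 + 3.5pb. Setting this equal to demand: 831 - 4pb = -91.5 + 3.5pb, so pb = 123.
Sellers receive ps = 123 + 75 = 198; q' = 831 − 4·123 = 339.
Government outlay = subsidy × quantity = 75 × 339 = 25425.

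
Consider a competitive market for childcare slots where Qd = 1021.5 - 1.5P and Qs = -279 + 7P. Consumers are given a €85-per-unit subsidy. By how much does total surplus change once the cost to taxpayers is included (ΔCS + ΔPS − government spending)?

Pre-subsidy: 1021.5 - 1.5P = -279 + 7P gives P* = 153, Q* = 792.
With the rebate, buyers effectively pay Pb = Ps − 85, where Ps is the price sellers receive.
Demand in terms of Ps becomes Qd = 1021.5 − 1.5(Ps − 85) = 1149 - 1.5Ps. Setting this equal to supply: 1149 - 1.5Ps = -279 + 7Ps, so Ps = 168.
Buyers pay Pb = 168 − 85 = 83; Q' = -279 + 7·168 = 897.
ΔCS = ½(792 + 897)(153 − 83) = 59115; ΔPS = ½(792 + 897)(168 − 153) = 12667.5.
Government spending = 85 × 897 = 76245.
Net change = 59115 + 12667.5 − 76245 = -4462.5. The loss equals the DWL triangle ½·85·105.

Net change in total surplus = -€4462.5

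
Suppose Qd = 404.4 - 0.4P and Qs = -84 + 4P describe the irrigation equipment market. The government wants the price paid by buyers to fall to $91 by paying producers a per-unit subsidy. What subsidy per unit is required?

Required subsidy s = $22 per unit

At a buyer price of 91, quantity demanded is 404.4 − 0.4·91 = 368.
Sellers supply 368 only when they receive Ps with -84 + 4·Ps = 368, i.e. Ps = 113.
s = Ps − Pb = 113 − 91 = 22.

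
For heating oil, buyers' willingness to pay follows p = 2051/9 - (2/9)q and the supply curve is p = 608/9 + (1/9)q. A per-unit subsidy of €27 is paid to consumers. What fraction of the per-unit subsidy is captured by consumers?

Consumer share = 2/3

Pre-subsidy: 2051/9 - (2/9)q = 608/9 + (1/9)q gives q* = 481 and p* = 121.
With the rebate, buyers effectively pay pb = ps − 27, where ps is the price sellers receive.
On the curves, pb = 2051/9 - (2/9)q and ps = 608/9 + (1/9)q; the wedge ps − pb = 27 gives 608/9 + (1/9)q − (2051/9 - (2/9)q) = 27, so q' = 562.
Then pb = 2051/9 − (2/9)·562 = 103 and ps = 608/9 + (1/9)·562 = 130.
Buyers' price falls by p* − pb = 121 − 103 = 18; sellers' price rises by ps − p* = 130 − 121 = 9.
So consumers capture 18/27 = 2/3 of each unit of subsidy.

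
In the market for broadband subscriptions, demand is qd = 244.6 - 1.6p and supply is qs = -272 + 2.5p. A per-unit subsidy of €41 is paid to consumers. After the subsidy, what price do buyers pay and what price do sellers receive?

Buyers pay €101; sellers receive €142

Pre-subsidy: 244.6 - 1.6p = -272 + 2.5p gives p* = 126, q* = 43.
With the rebate, buyers effectively pay pb = ps − 41, where ps is the price sellers receive.
Demand in terms of ps becomes qd = 244.6 − 1.6(ps − 41) = 310.2 - 1.6ps. Setting this equal to supply: 310.2 - 1.6ps = -272 + 2.5ps, so ps = 142.
Buyers pay pb = 142 − 41 = 101; q' = -272 + 2.5·142 = 83.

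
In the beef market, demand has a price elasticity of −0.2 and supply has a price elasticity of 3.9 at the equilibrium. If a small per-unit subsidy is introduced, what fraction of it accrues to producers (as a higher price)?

For a small subsidy around the equilibrium, the benefit split depends on the relative slopes, which at a point are proportional to the elasticities.
Buyer share = εs/(εs + |εd|) = 3.9/(3.9 + 0.2) = 39/41; seller share = |εd|/(εs + |εd|) = 2/41.
So producers capture 2/41 of the subsidy.

Producer share = 2/41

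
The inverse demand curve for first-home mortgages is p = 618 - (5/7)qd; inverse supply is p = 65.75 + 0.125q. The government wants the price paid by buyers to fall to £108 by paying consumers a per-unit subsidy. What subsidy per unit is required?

Required subsidy s = £47 per unit

At a buyer price of 108, quantity demanded is 865.2 − 1.4·108 = 714.
Sellers supply 714 only when they receive ps = 65.75 + 0.125·714 = 155.
s = ps − pb = 155 − 108 = 47.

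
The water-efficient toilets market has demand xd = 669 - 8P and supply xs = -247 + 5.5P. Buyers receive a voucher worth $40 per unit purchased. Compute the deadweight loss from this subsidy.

Deadweight loss = 70400/27

Pre-subsidy: 669 - 8P = -247 + 5.5P gives P* = 1832/27, x* = 3407/27.
With the rebate, buyers effectively pay Pb = Ps − 40, where Ps is the price sellers receive.
Demand in terms of Ps becomes xd = 669 − 8(Ps − 40) = 989 - 8Ps. Setting this equal to supply: 989 - 8Ps = -247 + 5.5Ps, so Ps = 824/9.
Buyers pay Pb = 824/9 − 40 = 464/9; x' = -247 + 5.5·(824/9) = 2309/9.
The subsidy expands output by 2309/9 − 3407/27 = 3520/27 past the efficient level; on those units the gap between marginal cost and willingness to pay runs from 0 up to 40.
DWL = ½ × 40 × 3520/27 = 70400/27.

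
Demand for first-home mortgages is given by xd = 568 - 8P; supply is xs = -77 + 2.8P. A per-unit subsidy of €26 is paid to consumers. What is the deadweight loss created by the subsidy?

Deadweight loss = 18928/27

Pre-subsidy: 568 - 8P = -77 + 2.8P gives P* = 1075/18, x* = 812/9.
With the rebate, buyers effectively pay Pb = Ps − 26, where Ps is the price sellers receive.
Demand in terms of Ps becomes xd = 568 − 8(Ps − 26) = 776 - 8Ps. Setting this equal to supply: 776 - 8Ps = -77 + 2.8Ps, so Ps = 4265/54.
Buyers pay Pb = 4265/54 − 26 = 2861/54; x' = -77 + 2.8·(4265/54) = 3892/27.
The subsidy expands output by 3892/27 − 812/9 = 1456/27 past the efficient level; on those units the gap between marginal cost and willingness to pay runs from 0 up to 26.
DWL = ½ × 26 × 1456/27 = 18928/27.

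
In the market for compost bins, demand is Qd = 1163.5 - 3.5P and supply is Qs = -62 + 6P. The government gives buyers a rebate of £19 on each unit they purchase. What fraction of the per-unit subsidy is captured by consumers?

Consumer share = 12/19

Pre-subsidy: 1163.5 - 3.5P = -62 + 6P gives P* = 129, Q* = 712.
With the rebate, buyers effectively pay Pb = Ps − 19, where Ps is the price sellers receive.
Demand in terms of Ps becomes Qd = 1163.5 − 3.5(Ps − 19) = 1230 - 3.5Ps. Setting this equal to supply: 1230 - 3.5Ps = -62 + 6Ps, so Ps = 136.
Buyers pay Pb = 136 − 19 = 117; Q' = -62 + 6·136 = 754.
Buyers' price falls by P* − Pb = 129 − 117 = 12; sellers' price rises by Ps − P* = 136 − 129 = 7.
So consumers capture 12/19 = 12/19 of each unit of subsidy.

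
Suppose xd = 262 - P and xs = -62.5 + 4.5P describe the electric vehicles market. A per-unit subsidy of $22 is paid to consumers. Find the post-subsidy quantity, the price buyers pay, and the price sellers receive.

Pre-subsidy: 262 - P = -62.5 + 4.5P gives P* = 59, x* = 203.
With the rebate, buyers effectively pay Pb = Ps − 22, where Ps is the price sellers receive.
Demand in terms of Ps becomes xd = 262 − 1(Ps − 22) = 284 - Ps. Setting this equal to supply: 284 - Ps = -62.5 + 4.5Ps, so Ps = 63.
Buyers pay Pb = 63 − 22 = 41; x' = -62.5 + 4.5·63 = 221.

x' = 221; buyers pay $41; sellers receive $63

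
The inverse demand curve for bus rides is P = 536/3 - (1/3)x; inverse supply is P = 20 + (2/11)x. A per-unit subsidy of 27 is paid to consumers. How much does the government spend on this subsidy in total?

Pre-subsidy: 536/3 - (1/3)x = 20 + (2/11)x gives x* = 308 and P* = 76.
With the rebate, buyers effectively pay Pb = Ps − 27, where Ps is the price sellers receive.
On the curves, Pb = 536/3 - (1/3)x and Ps = 20 + (2/11)x; the wedge Ps − Pb = 27 gives 20 + (2/11)x − (536/3 - (1/3)x) = 27, so x' = 6127/17.
Then Pb = 536/3 − (1/3)·(6127/17) = 995/17 and Ps = 20 + (2/11)·(6127/17) = 1454/17.
Government outlay = subsidy × quantity = 27 × 6127/17 = 165429/17.

Government cost = 165429/17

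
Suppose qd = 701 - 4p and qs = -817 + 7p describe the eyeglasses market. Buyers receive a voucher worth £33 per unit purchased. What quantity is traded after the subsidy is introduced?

q' = 233

Pre-subsidy: 701 - 4p = -817 + 7p gives p* = 138, q* = 149.
With the rebate, buyers effectively pay pb = ps − 33, where ps is the price sellers receive.
Demand in terms of ps becomes qd = 701 − 4(ps − 33) = 833 - 4ps. Setting this equal to supply: 833 - 4ps = -817 + 7ps, so ps = 150.
Buyers pay pb = 150 − 33 = 117; q' = -817 + 7·150 = 233.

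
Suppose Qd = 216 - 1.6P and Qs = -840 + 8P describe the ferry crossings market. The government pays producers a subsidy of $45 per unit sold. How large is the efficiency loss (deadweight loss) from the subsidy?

Deadweight loss = $1350

Pre-subsidy: 216 - 1.6P = -840 + 8P gives P* = 110, Q* = 40.
With the subsidy, sellers receive Ps = Pb + 45 for each unit, where Pb is the price buyers pay.
Supply in terms of Pb becomes Qs = -840 + 8(Pb + 45) = -480 + 8Pb. Setting this equal to demand: 216 - 1.6Pb = -480 + 8Pb, so Pb = 72.5.
Sellers receive Ps = 72.5 + 45 = 117.5; Q' = 216 − 1.6·72.5 = 100.
The subsidy expands output by 100 − 40 = 60 past the efficient level; on those units the gap between marginal cost and willingness to pay runs from 0 up to 45.
DWL = ½ × 45 × 60 = 1350.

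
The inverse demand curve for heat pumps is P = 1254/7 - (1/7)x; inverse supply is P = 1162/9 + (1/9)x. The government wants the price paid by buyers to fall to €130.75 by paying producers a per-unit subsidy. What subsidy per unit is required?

At a buyer price of 130.75, quantity demanded is 1254 − 7·130.75 = 338.75.
Sellers supply 338.75 only when they receive Ps = 1162/9 + (1/9)·338.75 = 166.75.
s = Ps − Pb = 166.75 − 130.75 = 36.

Required subsidy s = €36 per unit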